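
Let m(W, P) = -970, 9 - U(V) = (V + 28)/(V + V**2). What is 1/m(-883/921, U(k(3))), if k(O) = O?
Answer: -1/970 ≈ -0.0010309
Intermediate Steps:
U(V) = 9 - (28 + V)/(V + V**2) (U(V) = 9 - (V + 28)/(V + V**2) = 9 - (28 + V)/(V + V**2))
1/m(-883/921, U(k(3))) = 1/(-970) = -1/970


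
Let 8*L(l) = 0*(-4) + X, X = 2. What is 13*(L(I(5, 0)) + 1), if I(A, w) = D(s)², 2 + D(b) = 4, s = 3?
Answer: 65/4 ≈ 16.250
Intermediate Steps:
D(b) = 2 (D(b) = -2 + 4 = 2)
I(A, w) = 4 (I(A, w) = 2² = 4)
L(l) = ¼ (L(l) = (0*(-4) + 2)/8 = (0 + 2)/8 = (⅛)*2 = ¼)
13*(L(I(5, 0)) + 1) = 13*(¼ + 1) = 13*(5/4) = 65/4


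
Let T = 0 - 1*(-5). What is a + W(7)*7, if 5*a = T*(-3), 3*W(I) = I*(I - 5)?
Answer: 89/3 ≈ 29.667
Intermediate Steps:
W(I) = I*(-5 + I)/3 (W(I) = (I*(I - 5))/3 = (I*(-5 + I))/3 = I*(-5 + I)/3)
T = 5 (T = 0 + 5 = 5)
a = -3 (a = (5*(-3))/5 = (1/5)*(-15) = -3)
a + W(7)*7 = -3 + ((1/3)*7*(-5 + 7))*7 = -3 + ((1/3)*7*2)*7 = -3 + (14/3)*7 = -3 + 98/3 = 89/3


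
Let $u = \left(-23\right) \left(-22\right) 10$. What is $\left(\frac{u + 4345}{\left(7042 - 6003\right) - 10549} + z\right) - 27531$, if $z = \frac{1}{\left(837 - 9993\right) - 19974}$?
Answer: $- \frac{127118084041}{4617105} \approx -27532.0$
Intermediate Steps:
$u = 5060$ ($u = 506 \cdot 10 = 5060$)
$z = - \frac{1}{29130}$ ($z = \frac{1}{\left(837 - 9993\right) - 19974} = \frac{1}{-9156 - 19974} = \frac{1}{-29130} = - \frac{1}{29130} \approx -3.4329 \cdot 10^{-5}$)
$\left(\frac{u + 4345}{\left(7042 - 6003\right) - 10549} + z\right) - 27531 = \left(\frac{5060 + 4345}{\left(7042 - 6003\right) - 10549} - \frac{1}{29130}\right) - 27531 = \left(\frac{9405}{1039 - 10549} - \frac{1}{29130}\right) - 27531 = \left(\frac{9405}{-9510} - \frac{1}{29130}\right) - 27531 = \left(9405 \left(- \frac{1}{9510}\right) - \frac{1}{29130}\right) - 27531 = \left(- \frac{627}{634} - \frac{1}{29130}\right) - 27531 = - \frac{4566286}{4617105} - 27531 = - \frac{127118084041}{4617105}$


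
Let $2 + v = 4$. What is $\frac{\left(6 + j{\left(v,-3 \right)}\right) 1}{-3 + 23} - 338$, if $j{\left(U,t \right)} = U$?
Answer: $- \frac{1688}{5} \approx -337.6$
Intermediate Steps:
$v = 2$ ($v = -2 + 4 = 2$)
$\frac{\left(6 + j{\left(v,-3 \right)}\right) 1}{-3 + 23} - 338 = \frac{\left(6 + 2\right) 1}{-3 + 23} - 338 = \frac{8 \cdot 1}{20} - 338 = 8 \cdot \frac{1}{20} - 338 = \frac{2}{5} - 338 = - \frac{1688}{5}$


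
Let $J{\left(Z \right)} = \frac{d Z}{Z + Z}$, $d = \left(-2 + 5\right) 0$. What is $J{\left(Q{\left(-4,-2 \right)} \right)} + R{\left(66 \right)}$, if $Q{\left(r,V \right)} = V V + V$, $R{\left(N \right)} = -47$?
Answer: $-47$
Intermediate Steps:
$d = 0$ ($d = 3 \cdot 0 = 0$)
$Q{\left(r,V \right)} = V + V^{2}$ ($Q{\left(r,V \right)} = V^{2} + V = V + V^{2}$)
$J{\left(Z \right)} = 0$ ($J{\left(Z \right)} = \frac{0 Z}{Z + Z} = \frac{0}{2 Z} = 0 \frac{1}{2 Z} = 0$)
$J{\left(Q{\left(-4,-2 \right)} \right)} + R{\left(66 \right)} = 0 - 47 = -47$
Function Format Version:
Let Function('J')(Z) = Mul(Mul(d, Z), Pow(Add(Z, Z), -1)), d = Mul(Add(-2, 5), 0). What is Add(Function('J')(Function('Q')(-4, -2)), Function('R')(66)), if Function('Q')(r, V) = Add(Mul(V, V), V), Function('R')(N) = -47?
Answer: -47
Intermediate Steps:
d = 0 (d = Mul(3, 0) = 0)
Function('Q')(r, V) = Add(V, Pow(V, 2)) (Function('Q')(r, V) = Add(Pow(V, 2), V) = Add(V, Pow(V, 2)))
Function('J')(Z) = 0 (Function('J')(Z) = Mul(Mul(0, Z), Pow(Add(Z, Z), -1)) = Mul(0, Pow(Mul(2, Z), -1)) = Mul(0, Mul(Rational(1, 2), Pow(Z, -1))) = 0)
Add(Function('J')(Function('Q')(-4, -2)), Function('R')(66)) = Add(0, -47) = -47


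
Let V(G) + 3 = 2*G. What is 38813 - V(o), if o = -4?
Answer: 38824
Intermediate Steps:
V(G) = -3 + 2*G
38813 - V(o) = 38813 - (-3 + 2*(-4)) = 38813 - (-3 - 8) = 38813 - 1*(-11) = 38813 + 11 = 38824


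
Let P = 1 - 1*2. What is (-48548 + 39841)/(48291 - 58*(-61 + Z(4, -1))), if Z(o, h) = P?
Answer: -8707/51887 ≈ -0.16781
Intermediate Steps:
P = -1 (P = 1 - 2 = -1)
Z(o, h) = -1
(-48548 + 39841)/(48291 - 58*(-61 + Z(4, -1))) = (-48548 + 39841)/(48291 - 58*(-61 - 1)) = -8707/(48291 - 58*(-62)) = -8707/(48291 + 3596) = -8707/51887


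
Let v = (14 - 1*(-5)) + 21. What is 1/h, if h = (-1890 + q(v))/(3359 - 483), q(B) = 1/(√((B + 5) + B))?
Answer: -462029400/303628499 - 2876*√85/303628499 ≈ -1.5218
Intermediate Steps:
v = 40 (v = (14 + 5) + 21 = 19 + 21 = 40)
q(B) = (5 + 2*B)^(-½) (q(B) = 1/(√((5 + B) + B)) = 1/(√(5 + 2*B)) = (5 + 2*B)^(-½))
h = -945/1438 + √85/244460 (h = (-1890 + (5 + 2*40)^(-½))/(3359 - 483) = (-1890 + (5 + 80)^(-½))/2876 = (-1890 + 85^(-½))*(1/2876) = (-1890 + √85/85)*(1/2876) = -945/1438 + √85/244460 ≈ -0.65713)
1/h = 1/(-945/1438 + √85/244460)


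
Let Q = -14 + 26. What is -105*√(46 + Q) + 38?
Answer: 38 - 105*√58 ≈ -761.66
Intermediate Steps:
Q = 12
-105*√(46 + Q) + 38 = -105*√(46 + 12) + 38 = -105*√58 + 38 = 38 - 105*√58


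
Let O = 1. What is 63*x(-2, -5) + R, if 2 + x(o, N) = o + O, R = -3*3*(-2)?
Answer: -171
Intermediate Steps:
R = 18 (R = -9*(-2) = 18)
x(o, N) = -1 + o (x(o, N) = -2 + (o + 1) = -2 + (1 + o) = -1 + o)
63*x(-2, -5) + R = 63*(-1 - 2) + 18 = 63*(-3) + 18 = -189 + 18 = -171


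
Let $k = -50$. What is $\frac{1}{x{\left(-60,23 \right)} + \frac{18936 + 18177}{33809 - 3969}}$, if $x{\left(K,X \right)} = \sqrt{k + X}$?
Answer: $\frac{369150640}{8472955323} - \frac{890425600 i \sqrt{3}}{8472955323} \approx 0.043568 - 0.18202 i$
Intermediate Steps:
$x{\left(K,X \right)} = \sqrt{-50 + X}$
$\frac{1}{x{\left(-60,23 \right)} + \frac{18936 + 18177}{33809 - 3969}} = \frac{1}{\sqrt{-50 + 23} + \frac{18936 + 18177}{33809 - 3969}} = \frac{1}{\sqrt{-27} + \frac{37113}{29840}} = \frac{1}{3 i \sqrt{3} + 37113 \cdot \frac{1}{29840}} = \frac{1}{3 i \sqrt{3} + \frac{37113}{29840}} = \frac{1}{\frac{37113}{29840} + 3 i \sqrt{3}}$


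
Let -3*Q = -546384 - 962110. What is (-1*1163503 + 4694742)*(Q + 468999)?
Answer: 10295295523349/3 ≈ 3.4318e+12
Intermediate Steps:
Q = 1508494/3 (Q = -(-546384 - 962110)/3 = -1/3*(-1508494) = 1508494/3 ≈ 5.0283e+5)
(-1*1163503 + 4694742)*(Q + 468999) = (-1*1163503 + 4694742)*(1508494/3 + 468999) = (-1163503 + 4694742)*(2915491/3) = 3531239*(2915491/3) = 10295295523349/3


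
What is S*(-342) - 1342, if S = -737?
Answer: 250712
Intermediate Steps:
S*(-342) - 1342 = -737*(-342) - 1342 = 252054 - 1342 = 250712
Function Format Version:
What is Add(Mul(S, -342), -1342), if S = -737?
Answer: 250712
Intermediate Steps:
Add(Mul(S, -342), -1342) = Add(Mul(-737, -342), -1342) = Add(252054, -1342) = 250712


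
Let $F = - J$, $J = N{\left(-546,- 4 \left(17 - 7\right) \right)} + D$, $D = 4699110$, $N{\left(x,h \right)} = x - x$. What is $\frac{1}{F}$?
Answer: $- \frac{1}{4699110} \approx -2.1281 \cdot 10^{-7}$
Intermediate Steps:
$N{\left(x,h \right)} = 0$
$J = 4699110$ ($J = 0 + 4699110 = 4699110$)
$F = -4699110$ ($F = \left(-1\right) 4699110 = -4699110$)
$\frac{1}{F} = \frac{1}{-4699110} = - \frac{1}{4699110}$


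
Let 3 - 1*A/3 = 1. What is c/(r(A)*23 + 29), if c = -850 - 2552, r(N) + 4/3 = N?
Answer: -10206/409 ≈ -24.954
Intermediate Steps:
A = 6 (A = 9 - 3*1 = 9 - 3 = 6)
r(N) = -4/3 + N
c = -3402
c/(r(A)*23 + 29) = -3402/((-4/3 + 6)*23 + 29) = -3402/((14/3)*23 + 29) = -3402/(322/3 + 29) = -3402/409/3 = -3402*3/409 = -10206/409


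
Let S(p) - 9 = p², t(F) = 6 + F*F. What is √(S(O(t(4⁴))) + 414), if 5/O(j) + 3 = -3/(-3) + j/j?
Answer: 8*√7 ≈ 21.166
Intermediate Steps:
t(F) = 6 + F²
O(j) = -5 (O(j) = 5/(-3 + (-3/(-3) + j/j)) = 5/(-3 + (-3*(-⅓) + 1)) = 5/(-3 + (1 + 1)) = 5/(-3 + 2) = 5/(-1) = 5*(-1) = -5)
S(p) = 9 + p²
√(S(O(t(4⁴))) + 414) = √((9 + (-5)²) + 414) = √((9 + 25) + 414) = √(34 + 414) = √448 = 8*√7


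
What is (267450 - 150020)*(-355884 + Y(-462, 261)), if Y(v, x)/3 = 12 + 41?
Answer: -41772786750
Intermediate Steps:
Y(v, x) = 159 (Y(v, x) = 3*(12 + 41) = 3*53 = 159)
(267450 - 150020)*(-355884 + Y(-462, 261)) = (267450 - 150020)*(-355884 + 159) = 117430*(-355725) = -41772786750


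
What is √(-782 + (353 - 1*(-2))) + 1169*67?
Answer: 78323 + I*√427 ≈ 78323.0 + 20.664*I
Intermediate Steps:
√(-782 + (353 - 1*(-2))) + 1169*67 = √(-782 + (353 + 2)) + 78323 = √(-782 + 355) + 78323 = √(-427) + 78323 = I*√427 + 78323 = 78323 + I*√427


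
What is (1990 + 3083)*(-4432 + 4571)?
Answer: 705147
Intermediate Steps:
(1990 + 3083)*(-4432 + 4571) = 5073*139 = 705147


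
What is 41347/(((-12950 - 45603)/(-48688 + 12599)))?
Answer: 1492171883/58553 ≈ 25484.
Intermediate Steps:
41347/(((-12950 - 45603)/(-48688 + 12599))) = 41347/((-58553/(-36089))) = 41347/((-58553*(-1/36089))) = 41347/(58553/36089) = 41347*(36089/58553) = 1492171883/58553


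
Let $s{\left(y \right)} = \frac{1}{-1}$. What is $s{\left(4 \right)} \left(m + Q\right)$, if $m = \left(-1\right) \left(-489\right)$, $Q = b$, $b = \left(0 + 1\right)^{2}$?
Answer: $-490$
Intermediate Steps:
$b = 1$ ($b = 1^{2} = 1$)
$Q = 1$
$m = 489$
$s{\left(y \right)} = -1$
$s{\left(4 \right)} \left(m + Q\right) = - (489 + 1) = \left(-1\right) 490 = -490$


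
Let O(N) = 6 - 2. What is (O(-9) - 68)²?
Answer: 4096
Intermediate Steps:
O(N) = 4
(O(-9) - 68)² = (4 - 68)² = (-64)² = 4096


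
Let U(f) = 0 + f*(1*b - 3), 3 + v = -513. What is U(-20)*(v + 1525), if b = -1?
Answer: 80720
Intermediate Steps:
v = -516 (v = -3 - 513 = -516)
U(f) = -4*f (U(f) = 0 + f*(1*(-1) - 3) = 0 + f*(-1 - 3) = 0 + f*(-4) = 0 - 4*f = -4*f)
U(-20)*(v + 1525) = (-4*(-20))*(-516 + 1525) = 80*1009 = 80720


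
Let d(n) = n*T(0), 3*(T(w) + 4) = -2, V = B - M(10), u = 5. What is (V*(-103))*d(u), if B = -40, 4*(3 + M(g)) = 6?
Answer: -277585/3 ≈ -92528.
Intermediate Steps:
M(g) = -3/2 (M(g) = -3 + (¼)*6 = -3 + 3/2 = -3/2)
V = -77/2 (V = -40 - 1*(-3/2) = -40 + 3/2 = -77/2 ≈ -38.500)
T(w) = -14/3 (T(w) = -4 + (⅓)*(-2) = -4 - ⅔ = -14/3)
d(n) = -14*n/3 (d(n) = n*(-14/3) = -14*n/3)
(V*(-103))*d(u) = (-77/2*(-103))*(-14/3*5) = (7931/2)*(-70/3) = -277585/3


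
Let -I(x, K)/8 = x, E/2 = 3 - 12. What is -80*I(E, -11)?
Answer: -11520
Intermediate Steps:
E = -18 (E = 2*(3 - 12) = 2*(-9) = -18)
I(x, K) = -8*x
-80*I(E, -11) = -(-640)*(-18) = -80*144 = -11520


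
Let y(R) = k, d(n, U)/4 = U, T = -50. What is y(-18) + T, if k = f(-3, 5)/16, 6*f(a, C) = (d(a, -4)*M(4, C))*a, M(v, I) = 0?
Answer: -50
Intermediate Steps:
d(n, U) = 4*U
f(a, C) = 0 (f(a, C) = (((4*(-4))*0)*a)/6 = ((-16*0)*a)/6 = (0*a)/6 = (⅙)*0 = 0)
k = 0 (k = 0/16 = 0*(1/16) = 0)
y(R) = 0
y(-18) + T = 0 - 50 = -50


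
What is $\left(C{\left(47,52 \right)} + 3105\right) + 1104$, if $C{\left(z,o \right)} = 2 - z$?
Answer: $4164$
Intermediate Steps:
$\left(C{\left(47,52 \right)} + 3105\right) + 1104 = \left(\left(2 - 47\right) + 3105\right) + 1104 = \left(-45 + 3105\right) + 1104 = 3060 + 1104 = 4164$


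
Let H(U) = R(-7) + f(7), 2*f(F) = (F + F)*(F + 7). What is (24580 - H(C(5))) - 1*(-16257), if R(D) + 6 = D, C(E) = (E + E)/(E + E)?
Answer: 40752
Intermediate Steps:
C(E) = 1 (C(E) = (2*E)/((2*E)) = (2*E)*(1/(2*E)) = 1)
f(F) = F*(7 + F) (f(F) = ((F + F)*(F + 7))/2 = ((2*F)*(7 + F))/2 = (2*F*(7 + F))/2 = F*(7 + F))
R(D) = -6 + D
H(U) = 85 (H(U) = (-6 - 7) + 7*(7 + 7) = -13 + 7*14 = -13 + 98 = 85)
(24580 - H(C(5))) - 1*(-16257) = (24580 - 1*85) - 1*(-16257) = (24580 - 85) + 16257 = 24495 + 16257 = 40752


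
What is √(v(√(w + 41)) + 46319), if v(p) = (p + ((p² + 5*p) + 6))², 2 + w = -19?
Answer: √(47715 + 624*√5) ≈ 221.61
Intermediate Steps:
w = -21 (w = -2 - 19 = -21)
v(p) = (6 + p² + 6*p)² (v(p) = (p + (6 + p² + 5*p))² = (6 + p² + 6*p)²)
√(v(√(w + 41)) + 46319) = √((6 + (√(-21 + 41))² + 6*√(-21 + 41))² + 46319) = √((6 + (√20)² + 6*√20)² + 46319) = √((6 + (2*√5)² + 6*(2*√5))² + 46319) = √((6 + 20 + 12*√5)² + 46319) = √((26 + 12*√5)² + 46319) = √(46319 + (26 + 12*√5)²)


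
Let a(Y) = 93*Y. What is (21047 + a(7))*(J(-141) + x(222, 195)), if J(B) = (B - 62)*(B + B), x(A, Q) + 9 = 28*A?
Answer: 1376803194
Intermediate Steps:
x(A, Q) = -9 + 28*A
J(B) = 2*B*(-62 + B) (J(B) = (-62 + B)*(2*B) = 2*B*(-62 + B))
(21047 + a(7))*(J(-141) + x(222, 195)) = (21047 + 93*7)*(2*(-141)*(-62 - 141) + (-9 + 28*222)) = (21047 + 651)*(2*(-141)*(-203) + (-9 + 6216)) = 21698*(57246 + 6207) = 21698*63453 = 1376803194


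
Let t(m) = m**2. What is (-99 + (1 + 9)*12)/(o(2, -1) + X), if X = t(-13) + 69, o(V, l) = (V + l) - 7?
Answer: 21/232 ≈ 0.090517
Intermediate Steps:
o(V, l) = -7 + V + l
X = 238 (X = (-13)**2 + 69 = 169 + 69 = 238)
(-99 + (1 + 9)*12)/(o(2, -1) + X) = (-99 + (1 + 9)*12)/((-7 + 2 - 1) + 238) = (-99 + 10*12)/(-6 + 238) = (-99 + 120)/232 = 21*(1/232) = 21/232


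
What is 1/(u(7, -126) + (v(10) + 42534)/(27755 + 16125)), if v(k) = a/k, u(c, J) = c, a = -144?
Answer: 109700/874199 ≈ 0.12549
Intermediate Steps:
v(k) = -144/k
1/(u(7, -126) + (v(10) + 42534)/(27755 + 16125)) = 1/(7 + (-144/10 + 42534)/(27755 + 16125)) = 1/(7 + (-144*1/10 + 42534)/43880) = 1/(7 + (-72/5 + 42534)*(1/43880)) = 1/(7 + (212598/5)*(1/43880)) = 1/(7 + 106299/109700) = 1/(874199/109700) = 109700/874199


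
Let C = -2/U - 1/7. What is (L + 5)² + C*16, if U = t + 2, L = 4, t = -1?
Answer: 327/7 ≈ 46.714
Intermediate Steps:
U = 1 (U = -1 + 2 = 1)
C = -15/7 (C = -2/1 - 1/7 = -2*1 - 1*⅐ = -2 - ⅐ = -15/7 ≈ -2.1429)
(L + 5)² + C*16 = (4 + 5)² - 15/7*16 = 9² - 240/7 = 81 - 240/7 = 327/7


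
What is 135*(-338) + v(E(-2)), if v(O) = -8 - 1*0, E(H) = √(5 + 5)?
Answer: -45638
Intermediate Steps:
E(H) = √10
v(O) = -8 (v(O) = -8 + 0 = -8)
135*(-338) + v(E(-2)) = 135*(-338) - 8 = -45630 - 8 = -45638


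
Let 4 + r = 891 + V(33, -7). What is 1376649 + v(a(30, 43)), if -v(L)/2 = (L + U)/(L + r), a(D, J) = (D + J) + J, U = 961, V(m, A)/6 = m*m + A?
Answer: 10317982101/7495 ≈ 1.3766e+6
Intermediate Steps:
V(m, A) = 6*A + 6*m**2 (V(m, A) = 6*(m*m + A) = 6*(m**2 + A) = 6*(A + m**2) = 6*A + 6*m**2)
a(D, J) = D + 2*J
r = 7379 (r = -4 + (891 + (6*(-7) + 6*33**2)) = -4 + (891 + (-42 + 6*1089)) = -4 + (891 + (-42 + 6534)) = -4 + (891 + 6492) = -4 + 7383 = 7379)
v(L) = -2*(961 + L)/(7379 + L) (v(L) = -2*(L + 961)/(L + 7379) = -2*(961 + L)/(7379 + L))
1376649 + v(a(30, 43)) = 1376649 + 2*(-961 - (30 + 2*43))/(7379 + (30 + 2*43)) = 1376649 + 2*(-961 - (30 + 86))/(7379 + (30 + 86)) = 1376649 + 2*(-961 - 1*116)/(7379 + 116) = 1376649 + 2*(-961 - 116)/7495 = 1376649 + 2*(1/7495)*(-1077) = 1376649 - 2154/7495 = 10317982101/7495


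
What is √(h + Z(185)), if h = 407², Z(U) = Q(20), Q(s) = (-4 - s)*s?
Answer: √165169 ≈ 406.41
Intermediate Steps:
Q(s) = s*(-4 - s)
Z(U) = -480 (Z(U) = -1*20*(4 + 20) = -1*20*24 = -480)
h = 165649
√(h + Z(185)) = √(165649 - 480) = √165169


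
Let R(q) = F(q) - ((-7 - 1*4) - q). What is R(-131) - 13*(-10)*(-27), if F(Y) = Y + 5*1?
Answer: -3756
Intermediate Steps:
F(Y) = 5 + Y (F(Y) = Y + 5 = 5 + Y)
R(q) = 16 + 2*q (R(q) = (5 + q) - ((-7 - 1*4) - q) = (5 + q) - ((-7 - 4) - q) = (5 + q) - (-11 - q) = (5 + q) + (11 + q) = 16 + 2*q)
R(-131) - 13*(-10)*(-27) = (16 + 2*(-131)) - 13*(-10)*(-27) = (16 - 262) - (-130)*(-27) = -246 - 1*3510 = -246 - 3510 = -3756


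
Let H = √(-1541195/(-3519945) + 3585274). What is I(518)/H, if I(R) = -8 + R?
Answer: 306*√7897172655515429/100959750649 ≈ 0.26935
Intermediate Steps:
H = 5*√7897172655515429/234663 (H = √(-1541195*(-1/3519945) + 3585274) = √(308239/703989 + 3585274) = √(2523993766225/703989) = 5*√7897172655515429/234663 ≈ 1893.5)
I(518)/H = (-8 + 518)/((5*√7897172655515429/234663)) = 510*(3*√7897172655515429/504798753245) = 306*√7897172655515429/100959750649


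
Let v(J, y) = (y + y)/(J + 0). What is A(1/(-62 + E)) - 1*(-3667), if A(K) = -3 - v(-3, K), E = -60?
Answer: 670511/183 ≈ 3664.0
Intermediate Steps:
v(J, y) = 2*y/J (v(J, y) = (2*y)/J = 2*y/J)
A(K) = -3 + 2*K/3 (A(K) = -3 - 2*K/(-3) = -3 - 2*K*(-1)/3 = -3 - (-2)*K/3 = -3 + 2*K/3)
A(1/(-62 + E)) - 1*(-3667) = (-3 + 2/(3*(-62 - 60))) - 1*(-3667) = (-3 + (2/3)/(-122)) + 3667 = (-3 + (2/3)*(-1/122)) + 3667 = (-3 - 1/183) + 3667 = -550/183 + 3667 = 670511/183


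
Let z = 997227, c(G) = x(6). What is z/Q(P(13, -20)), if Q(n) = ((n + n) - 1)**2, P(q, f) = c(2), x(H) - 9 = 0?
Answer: 997227/289 ≈ 3450.6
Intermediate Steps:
x(H) = 9 (x(H) = 9 + 0 = 9)
c(G) = 9
P(q, f) = 9
Q(n) = (-1 + 2*n)**2 (Q(n) = (2*n - 1)**2 = (-1 + 2*n)**2)
z/Q(P(13, -20)) = 997227/((-1 + 2*9)**2) = 997227/((-1 + 18)**2) = 997227/(17**2) = 997227/289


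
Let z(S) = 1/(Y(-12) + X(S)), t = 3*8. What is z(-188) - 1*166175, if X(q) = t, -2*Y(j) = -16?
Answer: -5317599/32 ≈ -1.6618e+5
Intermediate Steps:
t = 24
Y(j) = 8 (Y(j) = -½*(-16) = 8)
X(q) = 24
z(S) = 1/32 (z(S) = 1/(8 + 24) = 1/32)
z(-188) - 1*166175 = 1/32 - 1*166175 = 1/32 - 166175 = -5317599/32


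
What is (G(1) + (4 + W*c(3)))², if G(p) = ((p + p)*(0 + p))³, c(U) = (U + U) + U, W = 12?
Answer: 14400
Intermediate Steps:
c(U) = 3*U (c(U) = 2*U + U = 3*U)
G(p) = 8*p⁶ (G(p) = ((2*p)*p)³ = (2*p²)³ = 8*p⁶)
(G(1) + (4 + W*c(3)))² = (8*1⁶ + (4 + 12*(3*3)))² = (8*1 + (4 + 12*9))² = (8 + (4 + 108))² = (8 + 112)² = 120² = 14400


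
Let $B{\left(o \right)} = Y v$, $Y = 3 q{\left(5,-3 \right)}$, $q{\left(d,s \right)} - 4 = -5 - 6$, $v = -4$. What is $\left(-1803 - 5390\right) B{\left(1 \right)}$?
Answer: $-604212$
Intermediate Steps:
$q{\left(d,s \right)} = -7$ ($q{\left(d,s \right)} = 4 - 11 = -7$)
$Y = -21$ ($Y = 3 \left(-7\right) = -21$)
$B{\left(o \right)} = 84$ ($B{\left(o \right)} = \left(-21\right) \left(-4\right) = 84$)
$\left(-1803 - 5390\right) B{\left(1 \right)} = \left(-1803 - 5390\right) 84 = \left(-7193\right) 84 = -604212$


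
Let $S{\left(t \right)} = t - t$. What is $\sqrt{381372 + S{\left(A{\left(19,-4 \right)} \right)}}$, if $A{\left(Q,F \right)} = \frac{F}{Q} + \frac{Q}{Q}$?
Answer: $2 \sqrt{95343} \approx 617.55$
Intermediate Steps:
$A{\left(Q,F \right)} = 1 + \frac{F}{Q}$ ($A{\left(Q,F \right)} = \frac{F}{Q} + 1 = 1 + \frac{F}{Q}$)
$S{\left(t \right)} = 0$
$\sqrt{381372 + S{\left(A{\left(19,-4 \right)} \right)}} = \sqrt{381372 + 0} = \sqrt{381372} = 2 \sqrt{95343}$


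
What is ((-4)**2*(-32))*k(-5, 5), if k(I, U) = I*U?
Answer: 12800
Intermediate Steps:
((-4)**2*(-32))*k(-5, 5) = ((-4)**2*(-32))*(-5*5) = (16*(-32))*(-25) = -512*(-25) = 12800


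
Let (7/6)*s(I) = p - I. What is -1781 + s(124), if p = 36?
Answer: -12995/7 ≈ -1856.4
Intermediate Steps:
s(I) = 216/7 - 6*I/7 (s(I) = 6*(36 - I)/7 = 216/7 - 6*I/7)
-1781 + s(124) = -1781 + (216/7 - 6/7*124) = -1781 + (216/7 - 744/7) = -1781 - 528/7 = -12995/7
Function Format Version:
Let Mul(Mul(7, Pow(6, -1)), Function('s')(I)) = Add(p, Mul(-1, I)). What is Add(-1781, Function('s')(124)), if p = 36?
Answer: Rational(-12995, 7) ≈ -1856.4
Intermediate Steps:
Function('s')(I) = Add(Rational(216, 7), Mul(Rational(-6, 7), I)) (Function('s')(I) = Mul(Rational(6, 7), Add(36, Mul(-1, I))) = Add(Rational(216, 7), Mul(Rational(-6, 7), I)))
Add(-1781, Function('s')(124)) = Add(-1781, Add(Rational(216, 7), Mul(Rational(-6, 7), 124))) = Add(-1781, Add(Rational(216, 7), Rational(-744, 7))) = Add(-1781, Rational(-528, 7)) = Rational(-12995, 7)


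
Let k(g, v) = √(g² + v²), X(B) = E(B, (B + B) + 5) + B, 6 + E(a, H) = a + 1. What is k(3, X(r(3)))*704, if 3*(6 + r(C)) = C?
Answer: 2112*√26 ≈ 10769.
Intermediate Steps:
r(C) = -6 + C/3
E(a, H) = -5 + a (E(a, H) = -6 + (a + 1) = -6 + (1 + a) = -5 + a)
X(B) = -5 + 2*B (X(B) = (-5 + B) + B = -5 + 2*B)
k(3, X(r(3)))*704 = √(3² + (-5 + 2*(-6 + (⅓)*3))²)*704 = √(9 + (-5 + 2*(-6 + 1))²)*704 = √(9 + (-5 + 2*(-5))²)*704 = √(9 + (-5 - 10)²)*704 = √(9 + (-15)²)*704 = √(9 + 225)*704 = √234*704 = (3*√26)*704 = 2112*√26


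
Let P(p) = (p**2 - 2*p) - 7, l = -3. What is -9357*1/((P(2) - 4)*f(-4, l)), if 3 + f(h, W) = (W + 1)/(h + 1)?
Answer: -28071/77 ≈ -364.56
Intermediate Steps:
f(h, W) = -3 + (1 + W)/(1 + h) (f(h, W) = -3 + (W + 1)/(h + 1) = -3 + (1 + W)/(1 + h))
P(p) = -7 + p**2 - 2*p
-9357*1/((P(2) - 4)*f(-4, l)) = -9357*(1 - 4)/(((-7 + 2**2 - 2*2) - 4)*(-2 - 3 - 3*(-4))) = -9357*(-3/(((-7 + 4 - 4) - 4)*(-2 - 3 + 12))) = -9357*(-3/(7*(-7 - 4))) = -9357/((-11*(-7/3))) = -9357/77/3 = -9357*3/77 = -28071/77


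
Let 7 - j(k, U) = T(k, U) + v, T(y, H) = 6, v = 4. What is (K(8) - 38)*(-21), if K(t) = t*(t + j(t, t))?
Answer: -42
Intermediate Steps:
j(k, U) = -3 (j(k, U) = 7 - (6 + 4) = 7 - 1*10 = 7 - 10 = -3)
K(t) = t*(-3 + t) (K(t) = t*(t - 3) = t*(-3 + t))
(K(8) - 38)*(-21) = (8*(-3 + 8) - 38)*(-21) = (8*5 - 38)*(-21) = (40 - 38)*(-21) = 2*(-21) = -42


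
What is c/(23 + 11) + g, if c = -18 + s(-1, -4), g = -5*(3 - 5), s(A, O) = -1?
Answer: 321/34 ≈ 9.4412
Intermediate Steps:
g = 10 (g = -5*(-2) = 10)
c = -19 (c = -18 - 1 = -19)
c/(23 + 11) + g = -19/(23 + 11) + 10 = -19/34 + 10 = 321/34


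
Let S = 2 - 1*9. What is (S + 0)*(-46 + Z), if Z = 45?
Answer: 7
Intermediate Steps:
S = -7 (S = 2 - 9 = -7)
(S + 0)*(-46 + Z) = (-7 + 0)*(-46 + 45) = -7*(-1) = 7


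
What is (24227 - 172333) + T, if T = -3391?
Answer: -151497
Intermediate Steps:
(24227 - 172333) + T = (24227 - 172333) - 3391 = -148106 - 3391 = -151497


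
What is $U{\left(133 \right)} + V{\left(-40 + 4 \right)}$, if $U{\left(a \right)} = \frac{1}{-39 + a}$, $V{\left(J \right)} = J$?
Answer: $- \frac{3383}{94} \approx -35.989$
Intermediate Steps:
$U{\left(133 \right)} + V{\left(-40 + 4 \right)} = \frac{1}{-39 + 133} + \left(-40 + 4\right) = \frac{1}{94} - 36 = - \frac{3383}{94}$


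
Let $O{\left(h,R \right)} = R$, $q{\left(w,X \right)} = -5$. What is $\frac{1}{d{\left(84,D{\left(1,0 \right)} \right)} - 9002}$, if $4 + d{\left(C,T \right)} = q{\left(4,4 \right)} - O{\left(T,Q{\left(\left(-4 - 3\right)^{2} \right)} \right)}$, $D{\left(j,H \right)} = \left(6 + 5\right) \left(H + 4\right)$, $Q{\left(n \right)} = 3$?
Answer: $- \frac{1}{9014} \approx -0.00011094$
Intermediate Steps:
$D{\left(j,H \right)} = 44 + 11 H$ ($D{\left(j,H \right)} = 11 \left(4 + H\right) = 44 + 11 H$)
$d{\left(C,T \right)} = -12$ ($d{\left(C,T \right)} = -4 - 8 = -12$)
$\frac{1}{d{\left(84,D{\left(1,0 \right)} \right)} - 9002} = \frac{1}{-12 - 9002} = \frac{1}{-9014} = - \frac{1}{9014}$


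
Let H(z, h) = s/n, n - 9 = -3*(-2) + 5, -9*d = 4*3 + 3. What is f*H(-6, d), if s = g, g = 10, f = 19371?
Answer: 19371/2 ≈ 9685.5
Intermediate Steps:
s = 10
d = -5/3 (d = -(4*3 + 3)/9 = -(12 + 3)/9 = -1/9*15 = -5/3 ≈ -1.6667)
n = 20 (n = 9 + (-3*(-2) + 5) = 9 + (6 + 5) = 9 + 11 = 20)
H(z, h) = 1/2 (H(z, h) = 10/20 = 10*(1/20) = 1/2)
f*H(-6, d) = 19371*(1/2) = 19371/2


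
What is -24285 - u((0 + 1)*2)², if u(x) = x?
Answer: -24289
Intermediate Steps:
-24285 - u((0 + 1)*2)² = -24285 - ((0 + 1)*2)² = -24285 - (1*2)² = -24285 - 1*2² = -24285 - 1*4 = -24285 - 4 = -24289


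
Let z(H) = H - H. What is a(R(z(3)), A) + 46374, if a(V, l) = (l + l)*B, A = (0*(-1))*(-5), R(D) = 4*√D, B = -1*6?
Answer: 46374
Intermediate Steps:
z(H) = 0
B = -6
A = 0 (A = 0*(-5) = 0)
a(V, l) = -12*l (a(V, l) = (l + l)*(-6) = (2*l)*(-6) = -12*l)
a(R(z(3)), A) + 46374 = -12*0 + 46374 = 0 + 46374 = 46374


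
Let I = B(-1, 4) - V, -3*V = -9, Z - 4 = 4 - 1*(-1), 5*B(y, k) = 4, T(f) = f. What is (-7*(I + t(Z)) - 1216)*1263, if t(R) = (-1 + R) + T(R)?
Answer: -8333274/5 ≈ -1.6667e+6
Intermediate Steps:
B(y, k) = 4/5 (B(y, k) = (1/5)*4 = 4/5)
Z = 9 (Z = 4 + (4 - 1*(-1)) = 4 + (4 + 1) = 4 + 5 = 9)
t(R) = -1 + 2*R (t(R) = (-1 + R) + R = -1 + 2*R)
V = 3 (V = -1/3*(-9) = 3)
I = -11/5 (I = 4/5 - 1*3 = 4/5 - 3 = -11/5 ≈ -2.2000)
(-7*(I + t(Z)) - 1216)*1263 = (-7*(-11/5 + (-1 + 2*9)) - 1216)*1263 = (-7*(-11/5 + (-1 + 18)) - 1216)*1263 = (-7*(-11/5 + 17) - 1216)*1263 = (-7*74/5 - 1216)*1263 = (-518/5 - 1216)*1263 = -6598/5*1263 = -8333274/5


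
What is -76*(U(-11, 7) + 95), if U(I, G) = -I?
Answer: -8056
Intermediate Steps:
-76*(U(-11, 7) + 95) = -76*(-1*(-11) + 95) = -76*(11 + 95) = -76*106 = -8056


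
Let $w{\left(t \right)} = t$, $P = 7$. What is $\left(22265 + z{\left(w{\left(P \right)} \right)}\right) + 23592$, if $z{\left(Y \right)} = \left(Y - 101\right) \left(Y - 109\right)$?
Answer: $55445$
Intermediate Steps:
$z{\left(Y \right)} = \left(-109 + Y\right) \left(-101 + Y\right)$ ($z{\left(Y \right)} = \left(-101 + Y\right) \left(-109 + Y\right) = \left(-109 + Y\right) \left(-101 + Y\right)$)
$\left(22265 + z{\left(w{\left(P \right)} \right)}\right) + 23592 = \left(22265 + \left(11009 + 7^{2} - 1470\right)\right) + 23592 = \left(22265 + \left(11009 + 49 - 1470\right)\right) + 23592 = \left(22265 + 9588\right) + 23592 = 31853 + 23592 = 55445$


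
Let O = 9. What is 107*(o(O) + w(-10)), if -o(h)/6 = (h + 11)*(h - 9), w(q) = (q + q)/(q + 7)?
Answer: 2140/3 ≈ 713.33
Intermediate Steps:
w(q) = 2*q/(7 + q) (w(q) = (2*q)/(7 + q) = 2*q/(7 + q))
o(h) = -6*(-9 + h)*(11 + h) (o(h) = -6*(h + 11)*(h - 9) = -6*(11 + h)*(-9 + h) = -6*(-9 + h)*(11 + h))
107*(o(O) + w(-10)) = 107*((594 - 12*9 - 6*9²) + 2*(-10)/(7 - 10)) = 107*((594 - 108 - 6*81) + 2*(-10)/(-3)) = 107*((594 - 108 - 486) + 2*(-10)*(-⅓)) = 107*(0 + 20/3) = 107*(20/3) = 2140/3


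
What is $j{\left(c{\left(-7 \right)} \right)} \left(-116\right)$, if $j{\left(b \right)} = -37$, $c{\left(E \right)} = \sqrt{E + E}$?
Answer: $4292$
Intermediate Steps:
$c{\left(E \right)} = \sqrt{2} \sqrt{E}$ ($c{\left(E \right)} = \sqrt{2 E} = \sqrt{2} \sqrt{E}$)
$j{\left(c{\left(-7 \right)} \right)} \left(-116\right) = \left(-37\right) \left(-116\right) = 4292$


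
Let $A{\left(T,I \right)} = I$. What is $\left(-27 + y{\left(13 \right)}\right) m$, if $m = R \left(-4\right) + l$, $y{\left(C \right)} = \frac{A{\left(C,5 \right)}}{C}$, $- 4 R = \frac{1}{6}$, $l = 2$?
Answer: $- \frac{173}{3} \approx -57.667$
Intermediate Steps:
$R = - \frac{1}{24}$ ($R = - \frac{1}{4 \cdot 6} = \left(- \frac{1}{4}\right) \frac{1}{6} = - \frac{1}{24} \approx -0.041667$)
$y{\left(C \right)} = \frac{5}{C}$
$m = \frac{13}{6}$ ($m = \left(- \frac{1}{24}\right) \left(-4\right) + 2 = \frac{1}{6} + 2 = \frac{13}{6} \approx 2.1667$)
$\left(-27 + y{\left(13 \right)}\right) m = \left(-27 + \frac{5}{13}\right) \frac{13}{6} = \left(- \frac{346}{13}\right) \frac{13}{6} = - \frac{173}{3}$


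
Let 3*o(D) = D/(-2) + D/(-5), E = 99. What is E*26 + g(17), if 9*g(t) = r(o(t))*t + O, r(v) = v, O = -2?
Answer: 692897/270 ≈ 2566.3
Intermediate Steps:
o(D) = -7*D/30 (o(D) = (D/(-2) + D/(-5))/3 = (D*(-1/2) + D*(-1/5))/3 = (-D/2 - D/5)/3 = (-7*D/10)/3 = -7*D/30)
g(t) = -2/9 - 7*t**2/270 (g(t) = ((-7*t/30)*t - 2)/9 = (-7*t**2/30 - 2)/9 = (-2 - 7*t**2/30)/9 = -2/9 - 7*t**2/270)
E*26 + g(17) = 99*26 + (-2/9 - 7/270*17**2) = 2574 + (-2/9 - 7/270*289) = 2574 + (-2/9 - 2023/270) = 2574 - 2083/270 = 692897/270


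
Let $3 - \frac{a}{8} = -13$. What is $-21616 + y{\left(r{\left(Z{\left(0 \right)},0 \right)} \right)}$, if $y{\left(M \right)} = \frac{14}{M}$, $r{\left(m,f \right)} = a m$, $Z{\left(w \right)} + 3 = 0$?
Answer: $- \frac{4150279}{192} \approx -21616.0$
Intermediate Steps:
$a = 128$ ($a = 24 - -104 = 24 + 104 = 128$)
$Z{\left(w \right)} = -3$ ($Z{\left(w \right)} = -3 + 0 = -3$)
$r{\left(m,f \right)} = 128 m$
$-21616 + y{\left(r{\left(Z{\left(0 \right)},0 \right)} \right)} = -21616 + \frac{14}{128 \left(-3\right)} = -21616 + \frac{14}{-384} = -21616 + 14 \left(- \frac{1}{384}\right) = -21616 - \frac{7}{192} = - \frac{4150279}{192}$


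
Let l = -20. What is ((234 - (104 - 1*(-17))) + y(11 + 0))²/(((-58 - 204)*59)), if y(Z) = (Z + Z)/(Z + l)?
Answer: -990025/1252098 ≈ -0.79069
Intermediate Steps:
y(Z) = 2*Z/(-20 + Z) (y(Z) = (Z + Z)/(Z - 20) = (2*Z)/(-20 + Z) = 2*Z/(-20 + Z))
((234 - (104 - 1*(-17))) + y(11 + 0))²/(((-58 - 204)*59)) = ((234 - (104 - 1*(-17))) + 2*(11 + 0)/(-20 + (11 + 0)))²/(((-58 - 204)*59)) = ((234 - (104 + 17)) + 2*11/(-20 + 11))²/((-262*59)) = ((234 - 1*121) + 2*11/(-9))²/(-15458) = ((234 - 121) + 2*11*(-⅑))²*(-1/15458) = (113 - 22/9)²*(-1/15458) = (995/9)²*(-1/15458) = (990025/81)*(-1/15458) = -990025/1252098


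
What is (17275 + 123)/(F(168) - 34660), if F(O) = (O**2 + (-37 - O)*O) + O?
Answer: -8699/20354 ≈ -0.42739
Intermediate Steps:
F(O) = O + O**2 + O*(-37 - O) (F(O) = (O**2 + O*(-37 - O)) + O = O + O**2 + O*(-37 - O))
(17275 + 123)/(F(168) - 34660) = (17275 + 123)/(-36*168 - 34660) = 17398/(-6048 - 34660) = 17398/(-40708) = 17398*(-1/40708) = -8699/20354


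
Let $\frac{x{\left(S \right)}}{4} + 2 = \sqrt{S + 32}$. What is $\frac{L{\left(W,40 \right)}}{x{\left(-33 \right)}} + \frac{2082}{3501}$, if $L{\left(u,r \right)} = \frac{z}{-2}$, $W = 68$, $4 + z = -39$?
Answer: $- \frac{36301}{23340} - \frac{43 i}{40} \approx -1.5553 - 1.075 i$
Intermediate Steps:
$z = -43$ ($z = -4 - 39 = -43$)
$L{\left(u,r \right)} = \frac{43}{2}$ ($L{\left(u,r \right)} = - \frac{43}{-2} = \left(-43\right) \left(- \frac{1}{2}\right) = \frac{43}{2}$)
$x{\left(S \right)} = -8 + 4 \sqrt{32 + S}$ ($x{\left(S \right)} = -8 + 4 \sqrt{S + 32} = -8 + 4 \sqrt{32 + S}$)
$\frac{L{\left(W,40 \right)}}{x{\left(-33 \right)}} + \frac{2082}{3501} = \frac{43}{2 \left(-8 + 4 \sqrt{32 - 33}\right)} + \frac{2082}{3501} = \frac{43}{2 \left(-8 + 4 \sqrt{-1}\right)} + 2082 \cdot \frac{1}{3501} = \frac{43}{2 \left(-8 + 4 i\right)} + \frac{694}{1167} = \frac{43 \frac{-8 - 4 i}{80}}{2} + \frac{694}{1167} = \frac{43 \left(-8 - 4 i\right)}{160} + \frac{694}{1167} = \frac{694}{1167} + \frac{43 \left(-8 - 4 i\right)}{160}$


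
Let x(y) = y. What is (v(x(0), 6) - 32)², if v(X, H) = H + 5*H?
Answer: 16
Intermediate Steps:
v(X, H) = 6*H
(v(x(0), 6) - 32)² = (6*6 - 32)² = (36 - 32)² = 4² = 16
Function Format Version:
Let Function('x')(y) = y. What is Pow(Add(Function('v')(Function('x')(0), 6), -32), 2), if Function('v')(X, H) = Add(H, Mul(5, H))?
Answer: 16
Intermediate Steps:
Function('v')(X, H) = Mul(6, H)
Pow(Add(Function('v')(Function('x')(0), 6), -32), 2) = Pow(Add(Mul(6, 6), -32), 2) = Pow(Add(36, -32), 2) = Pow(4, 2) = 16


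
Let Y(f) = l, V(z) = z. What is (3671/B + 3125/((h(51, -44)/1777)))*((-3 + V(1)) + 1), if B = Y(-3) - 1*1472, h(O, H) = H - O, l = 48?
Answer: 1581599749/27056 ≈ 58457.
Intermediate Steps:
Y(f) = 48
B = -1424 (B = 48 - 1*1472 = 48 - 1472 = -1424)
(3671/B + 3125/((h(51, -44)/1777)))*((-3 + V(1)) + 1) = (3671/(-1424) + 3125/(((-44 - 1*51)/1777)))*((-3 + 1) + 1) = (3671*(-1/1424) + 3125/(((-44 - 51)*(1/1777))))*(-2 + 1) = (-3671/1424 + 3125/((-95*1/1777)))*(-1) = (-3671/1424 + 3125/(-95/1777))*(-1) = (-3671/1424 + 3125*(-1777/95))*(-1) = (-3671/1424 - 1110625/19)*(-1) = -1581599749/27056*(-1) = 1581599749/27056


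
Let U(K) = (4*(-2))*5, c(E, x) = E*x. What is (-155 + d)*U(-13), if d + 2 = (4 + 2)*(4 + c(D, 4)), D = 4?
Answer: 1480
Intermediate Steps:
U(K) = -40 (U(K) = -8*5 = -40)
d = 118 (d = -2 + (4 + 2)*(4 + 4*4) = -2 + 6*(4 + 16) = -2 + 6*20 = -2 + 120 = 118)
(-155 + d)*U(-13) = (-155 + 118)*(-40) = -37*(-40) = 1480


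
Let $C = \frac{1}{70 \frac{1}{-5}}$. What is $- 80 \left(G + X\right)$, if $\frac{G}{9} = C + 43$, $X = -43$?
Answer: $- \frac{192280}{7} \approx -27469.0$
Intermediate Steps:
$C = - \frac{1}{14}$ ($C = \frac{1}{70 \left(- \frac{1}{5}\right)} = \frac{1}{-14} = - \frac{1}{14} \approx -0.071429$)
$G = \frac{5409}{14}$ ($G = 9 \left(- \frac{1}{14} + 43\right) = 9 \cdot \frac{601}{14} = \frac{5409}{14} \approx 386.36$)
$- 80 \left(G + X\right) = - 80 \left(\frac{5409}{14} - 43\right) = \left(-80\right) \frac{4807}{14} = - \frac{192280}{7}$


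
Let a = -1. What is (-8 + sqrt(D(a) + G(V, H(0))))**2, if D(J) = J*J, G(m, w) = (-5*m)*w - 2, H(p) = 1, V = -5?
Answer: 88 - 32*sqrt(6) ≈ 9.6163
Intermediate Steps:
G(m, w) = -2 - 5*m*w (G(m, w) = -5*m*w - 2 = -2 - 5*m*w)
D(J) = J**2
(-8 + sqrt(D(a) + G(V, H(0))))**2 = (-8 + sqrt((-1)**2 + (-2 - 5*(-5)*1)))**2 = (-8 + sqrt(1 + (-2 + 25)))**2 = (-8 + sqrt(1 + 23))**2 = (-8 + sqrt(24))**2 = (-8 + 2*sqrt(6))**2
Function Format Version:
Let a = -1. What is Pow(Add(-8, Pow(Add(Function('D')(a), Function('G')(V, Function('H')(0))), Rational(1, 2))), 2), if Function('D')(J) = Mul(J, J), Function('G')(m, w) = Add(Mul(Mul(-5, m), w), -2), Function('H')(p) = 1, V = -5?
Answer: Add(88, Mul(-32, Pow(6, Rational(1, 2)))) ≈ 9.6163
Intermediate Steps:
Function('G')(m, w) = Add(-2, Mul(-5, m, w)) (Function('G')(m, w) = Add(Mul(-5, m, w), -2) = Add(-2, Mul(-5, m, w)))
Function('D')(J) = Pow(J, 2)
Pow(Add(-8, Pow(Add(Function('D')(a), Function('G')(V, Function('H')(0))), Rational(1, 2))), 2) = Pow(Add(-8, Pow(Add(Pow(-1, 2), Add(-2, Mul(-5, -5, 1))), Rational(1, 2))), 2) = Pow(Add(-8, Pow(Add(1, Add(-2, 25)), Rational(1, 2))), 2) = Pow(Add(-8, Pow(Add(1, 23), Rational(1, 2))), 2) = Pow(Add(-8, Pow(24, Rational(1, 2))), 2) = Pow(Add(-8, Mul(2, Pow(6, Rational(1, 2)))), 2)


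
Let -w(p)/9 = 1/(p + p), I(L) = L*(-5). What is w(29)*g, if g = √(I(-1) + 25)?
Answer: -9*√30/58 ≈ -0.84991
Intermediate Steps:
I(L) = -5*L
w(p) = -9/(2*p) (w(p) = -9/(p + p) = -9*1/(2*p) = -9/(2*p))
g = √30 (g = √(-5*(-1) + 25) = √(5 + 25) = √30 ≈ 5.4772)
w(29)*g = (-9/2/29)*√30 = (-9/2*1/29)*√30 = -9*√30/58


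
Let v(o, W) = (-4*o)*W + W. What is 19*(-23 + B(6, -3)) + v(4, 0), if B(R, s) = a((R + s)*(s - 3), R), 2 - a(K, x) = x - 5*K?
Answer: -2223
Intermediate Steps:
a(K, x) = 2 - x + 5*K (a(K, x) = 2 - (x - 5*K) = 2 + (-x + 5*K) = 2 - x + 5*K)
v(o, W) = W - 4*W*o (v(o, W) = -4*W*o + W = W - 4*W*o)
B(R, s) = 2 - R + 5*(-3 + s)*(R + s) (B(R, s) = 2 - R + 5*((R + s)*(s - 3)) = 2 - R + 5*((R + s)*(-3 + s)) = 2 - R + 5*((-3 + s)*(R + s)) = 2 - R + 5*(-3 + s)*(R + s))
19*(-23 + B(6, -3)) + v(4, 0) = 19*(-23 + (2 - 16*6 - 15*(-3) + 5*(-3)² + 5*6*(-3))) + 0*(1 - 4*4) = 19*(-23 + (2 - 96 + 45 + 5*9 - 90)) + 0*(1 - 16) = 19*(-23 + (2 - 96 + 45 + 45 - 90)) + 0*(-15) = 19*(-23 - 94) + 0 = 19*(-117) + 0 = -2223 + 0 = -2223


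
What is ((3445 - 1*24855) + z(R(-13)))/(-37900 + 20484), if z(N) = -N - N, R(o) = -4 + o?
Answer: 2672/2177 ≈ 1.2274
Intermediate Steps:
z(N) = -2*N
((3445 - 1*24855) + z(R(-13)))/(-37900 + 20484) = ((3445 - 1*24855) - 2*(-4 - 13))/(-37900 + 20484) = ((3445 - 24855) - 2*(-17))/(-17416) = (-21410 + 34)*(-1/17416) = -21376*(-1/17416) = 2672/2177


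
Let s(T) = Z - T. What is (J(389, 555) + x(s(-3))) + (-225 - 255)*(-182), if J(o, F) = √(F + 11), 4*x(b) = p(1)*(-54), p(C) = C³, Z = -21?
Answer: 174693/2 + √566 ≈ 87370.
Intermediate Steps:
s(T) = -21 - T
x(b) = -27/2 (x(b) = (1³*(-54))/4 = (1*(-54))/4 = (¼)*(-54) = -27/2)
J(o, F) = √(11 + F)
(J(389, 555) + x(s(-3))) + (-225 - 255)*(-182) = (√(11 + 555) - 27/2) + (-225 - 255)*(-182) = (√566 - 27/2) - 480*(-182) = (-27/2 + √566) + 87360 = 174693/2 + √566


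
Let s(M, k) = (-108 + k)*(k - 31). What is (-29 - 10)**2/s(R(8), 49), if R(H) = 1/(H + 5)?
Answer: -169/118 ≈ -1.4322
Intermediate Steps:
R(H) = 1/(5 + H)
s(M, k) = (-108 + k)*(-31 + k)
(-29 - 10)**2/s(R(8), 49) = (-29 - 10)**2/(3348 + 49**2 - 139*49) = (-39)**2/(3348 + 2401 - 6811) = 1521/(-1062) = 1521*(-1/1062) = -169/118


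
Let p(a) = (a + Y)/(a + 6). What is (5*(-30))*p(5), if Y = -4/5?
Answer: -630/11 ≈ -57.273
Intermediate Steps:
Y = -⅘ (Y = -4*⅕ = -⅘ ≈ -0.80000)
p(a) = (-⅘ + a)/(6 + a) (p(a) = (a - ⅘)/(a + 6) = (-⅘ + a)/(6 + a))
(5*(-30))*p(5) = (5*(-30))*((-⅘ + 5)/(6 + 5)) = -150*21/(11*5) = -150*21/55 = -630/11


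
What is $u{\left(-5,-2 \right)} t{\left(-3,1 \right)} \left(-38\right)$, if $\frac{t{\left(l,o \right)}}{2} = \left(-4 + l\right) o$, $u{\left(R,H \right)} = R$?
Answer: $-2660$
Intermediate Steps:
$t{\left(l,o \right)} = 2 o \left(-4 + l\right)$ ($t{\left(l,o \right)} = 2 \left(-4 + l\right) o = 2 o \left(-4 + l\right)$)
$u{\left(-5,-2 \right)} t{\left(-3,1 \right)} \left(-38\right) = - 5 \cdot 2 \cdot 1 \left(-4 - 3\right) \left(-38\right) = - 5 \cdot 2 \cdot 1 \left(-7\right) \left(-38\right) = \left(-5\right) \left(-14\right) \left(-38\right) = 70 \left(-38\right) = -2660$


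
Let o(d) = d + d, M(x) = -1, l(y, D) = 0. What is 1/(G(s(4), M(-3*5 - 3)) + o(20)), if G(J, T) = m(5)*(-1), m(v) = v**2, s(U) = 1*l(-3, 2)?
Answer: 1/15 ≈ 0.066667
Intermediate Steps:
s(U) = 0 (s(U) = 1*0 = 0)
o(d) = 2*d
G(J, T) = -25 (G(J, T) = 5**2*(-1) = 25*(-1) = -25)
1/(G(s(4), M(-3*5 - 3)) + o(20)) = 1/(-25 + 2*20) = 1/(-25 + 40) = 1/15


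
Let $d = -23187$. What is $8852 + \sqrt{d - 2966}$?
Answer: $8852 + i \sqrt{26153} \approx 8852.0 + 161.72 i$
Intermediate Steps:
$8852 + \sqrt{d - 2966} = 8852 + \sqrt{-23187 - 2966} = 8852 + \sqrt{-26153} = 8852 + i \sqrt{26153}$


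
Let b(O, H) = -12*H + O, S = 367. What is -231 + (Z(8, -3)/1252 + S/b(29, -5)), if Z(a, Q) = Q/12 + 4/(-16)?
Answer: -50560857/222856 ≈ -226.88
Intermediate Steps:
b(O, H) = O - 12*H
Z(a, Q) = -¼ + Q/12 (Z(a, Q) = Q*(1/12) + 4*(-1/16) = Q/12 - ¼ = -¼ + Q/12)
-231 + (Z(8, -3)/1252 + S/b(29, -5)) = -231 + ((-¼ + (1/12)*(-3))/1252 + 367/(29 - 12*(-5))) = -231 + ((-¼ - ¼)*(1/1252) + 367/(29 + 60)) = -231 + (-½*1/1252 + 367/89) = -231 + (-1/2504 + 367*(1/89)) = -231 + (-1/2504 + 367/89) = -231 + 918879/222856 = -50560857/222856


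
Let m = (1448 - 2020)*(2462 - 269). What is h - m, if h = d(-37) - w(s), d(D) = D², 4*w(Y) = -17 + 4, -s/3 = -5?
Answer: 5023073/4 ≈ 1.2558e+6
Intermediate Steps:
s = 15 (s = -3*(-5) = 15)
w(Y) = -13/4 (w(Y) = (-17 + 4)/4 = (¼)*(-13) = -13/4)
h = 5489/4 (h = (-37)² - 1*(-13/4) = 1369 + 13/4 = 5489/4 ≈ 1372.3)
m = -1254396 (m = -572*2193 = -1254396)
h - m = 5489/4 - 1*(-1254396) = 5489/4 + 1254396 = 5023073/4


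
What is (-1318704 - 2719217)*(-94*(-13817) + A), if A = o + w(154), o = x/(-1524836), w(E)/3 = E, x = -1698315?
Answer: -7999768051598195675/1524836 ≈ -5.2463e+12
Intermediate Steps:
w(E) = 3*E
o = 1698315/1524836 (o = -1698315/(-1524836) = -1698315*(-1/1524836) = 1698315/1524836 ≈ 1.1138)
A = 706172547/1524836 (A = 1698315/1524836 + 3*154 = 1698315/1524836 + 462 = 706172547/1524836 ≈ 463.11)
(-1318704 - 2719217)*(-94*(-13817) + A) = (-1318704 - 2719217)*(-94*(-13817) + 706172547/1524836) = -4037921*(1298798 + 706172547/1524836) = -4037921*1981160119675/1524836 = -7999768051598195675/1524836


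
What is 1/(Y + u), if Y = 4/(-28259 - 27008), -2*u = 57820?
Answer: -55267/1597768974 ≈ -3.4590e-5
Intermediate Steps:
u = -28910 (u = -½*57820 = -28910)
Y = -4/55267 (Y = 4/(-55267) = -1/55267*4 = -4/55267 ≈ -7.2376e-5)
1/(Y + u) = 1/(-4/55267 - 28910) = 1/(-1597768974/55267) = -55267/1597768974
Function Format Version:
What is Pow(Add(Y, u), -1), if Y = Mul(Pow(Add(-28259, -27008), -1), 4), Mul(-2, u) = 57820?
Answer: Rational(-55267, 1597768974) ≈ -3.4590e-5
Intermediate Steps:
u = -28910 (u = Mul(Rational(-1, 2), 57820) = -28910)
Y = Rational(-4, 55267) (Y = Mul(Pow(-55267, -1), 4) = Mul(Rational(-1, 55267), 4) = Rational(-4, 55267) ≈ -7.2376e-5)
Pow(Add(Y, u), -1) = Pow(Add(Rational(-4, 55267), -28910), -1) = Pow(Rational(-1597768974, 55267), -1) = Rational(-55267, 1597768974)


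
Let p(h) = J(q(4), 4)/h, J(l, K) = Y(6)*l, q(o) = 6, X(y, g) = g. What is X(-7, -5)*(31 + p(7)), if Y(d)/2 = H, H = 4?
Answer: -1325/7 ≈ -189.29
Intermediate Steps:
Y(d) = 8 (Y(d) = 2*4 = 8)
J(l, K) = 8*l
p(h) = 48/h (p(h) = (8*6)/h = 48/h)
X(-7, -5)*(31 + p(7)) = -5*(31 + 48/7) = -5*265/7 = -1325/7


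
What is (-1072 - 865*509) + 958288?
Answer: 516931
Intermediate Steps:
(-1072 - 865*509) + 958288 = (-1072 - 440285) + 958288 = -441357 + 958288 = 516931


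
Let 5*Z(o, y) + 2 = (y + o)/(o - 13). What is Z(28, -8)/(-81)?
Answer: 2/1215 ≈ 0.0016461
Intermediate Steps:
Z(o, y) = -⅖ + (o + y)/(5*(-13 + o)) (Z(o, y) = -⅖ + ((y + o)/(o - 13))/5 = -⅖ + ((o + y)/(-13 + o))/5 = -⅖ + (o + y)/(5*(-13 + o)))
Z(28, -8)/(-81) = ((26 - 8 - 1*28)/(5*(-13 + 28)))/(-81) = ((⅕)*(26 - 8 - 28)/15)*(-1/81) = ((⅕)*(1/15)*(-10))*(-1/81) = -2/15*(-1/81) = 2/1215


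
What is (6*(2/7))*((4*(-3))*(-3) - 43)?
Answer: -12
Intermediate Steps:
(6*(2/7))*((4*(-3))*(-3) - 43) = (6*(2*(1/7)))*(-12*(-3) - 43) = (6*(2/7))*(36 - 43) = (12/7)*(-7) = -12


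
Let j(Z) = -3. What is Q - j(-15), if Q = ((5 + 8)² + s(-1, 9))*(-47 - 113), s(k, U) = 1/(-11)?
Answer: -297247/11 ≈ -27022.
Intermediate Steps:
s(k, U) = -1/11
Q = -297280/11 (Q = ((5 + 8)² - 1/11)*(-47 - 113) = (13² - 1/11)*(-160) = (169 - 1/11)*(-160) = (1858/11)*(-160) = -297280/11 ≈ -27025.)
Q - j(-15) = -297280/11 - 1*(-3) = -297280/11 + 3 = -297247/11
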